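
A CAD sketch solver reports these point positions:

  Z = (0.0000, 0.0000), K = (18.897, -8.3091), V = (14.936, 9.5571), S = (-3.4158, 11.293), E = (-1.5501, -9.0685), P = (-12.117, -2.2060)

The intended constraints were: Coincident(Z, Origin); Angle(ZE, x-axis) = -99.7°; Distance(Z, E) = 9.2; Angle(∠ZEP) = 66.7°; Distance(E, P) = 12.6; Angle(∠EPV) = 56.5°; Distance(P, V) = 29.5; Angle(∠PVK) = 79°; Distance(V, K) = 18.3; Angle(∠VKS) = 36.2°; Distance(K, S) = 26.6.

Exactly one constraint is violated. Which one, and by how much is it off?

Distance(K, S) = 26.6 — off by 3.10.

Z = (0.00, 0.00) ✓; ZE at -99.70° ✓; |ZE| = 9.200 ✓; ∠ZEP = 66.70° ✓; |EP| = 12.60 ✓; ∠EPV = 56.50° ✓; |PV| = 29.50 ✓; ∠PVK = 79.00° ✓; |VK| = 18.30 ✓; ∠VKS = 36.20° ✓; |KS| = 29.70 ✗.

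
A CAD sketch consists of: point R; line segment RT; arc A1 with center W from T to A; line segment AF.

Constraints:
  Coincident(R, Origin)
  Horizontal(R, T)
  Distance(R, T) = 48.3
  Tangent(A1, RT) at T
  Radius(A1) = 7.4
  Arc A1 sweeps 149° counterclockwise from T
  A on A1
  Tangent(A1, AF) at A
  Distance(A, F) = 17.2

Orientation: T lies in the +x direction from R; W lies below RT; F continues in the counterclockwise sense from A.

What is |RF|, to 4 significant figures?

63.40

On A1, T sits at bearing 90° from W; a 149° counterclockwise sweep puts A at bearing 239°, so A = W + 7.4·(cos 239°, sin 239°) = (44.49, -13.74). Since A1 is tangent to AF there, WA ⟂ AF, so AF runs along (−sin 239°, cos 239°); with |AF| = 17.2, F = (59.23, -22.60). Then |RF| = |F − R| = 63.40.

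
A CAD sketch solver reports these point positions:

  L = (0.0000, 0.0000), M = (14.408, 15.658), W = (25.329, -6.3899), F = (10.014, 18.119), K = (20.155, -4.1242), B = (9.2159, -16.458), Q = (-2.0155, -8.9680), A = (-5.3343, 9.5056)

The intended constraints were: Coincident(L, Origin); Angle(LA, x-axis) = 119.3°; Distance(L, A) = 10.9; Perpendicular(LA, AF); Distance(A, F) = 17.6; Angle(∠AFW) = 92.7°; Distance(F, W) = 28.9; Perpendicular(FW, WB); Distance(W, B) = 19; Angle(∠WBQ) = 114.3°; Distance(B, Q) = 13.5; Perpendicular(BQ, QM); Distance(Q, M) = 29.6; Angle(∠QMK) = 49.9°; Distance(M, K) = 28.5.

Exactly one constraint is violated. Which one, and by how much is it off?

Distance(M, K) = 28.5 — off by 7.90.

L = (0.00, 0.00) ✓; LA at 119.3° ✓; |LA| = 10.90 ✓; ∠(LA, AF) = 90.00° ✓; |AF| = 17.60 ✓; ∠AFW = 92.70° ✓; |FW| = 28.90 ✓; ∠(FW, WB) = 90.00° ✓; |WB| = 19.00 ✓; ∠WBQ = 114.3° ✓; |BQ| = 13.50 ✓; ∠(BQ, QM) = 90.00° ✓; |QM| = 29.60 ✓; ∠QMK = 49.90° ✓; |MK| = 20.60 ✗.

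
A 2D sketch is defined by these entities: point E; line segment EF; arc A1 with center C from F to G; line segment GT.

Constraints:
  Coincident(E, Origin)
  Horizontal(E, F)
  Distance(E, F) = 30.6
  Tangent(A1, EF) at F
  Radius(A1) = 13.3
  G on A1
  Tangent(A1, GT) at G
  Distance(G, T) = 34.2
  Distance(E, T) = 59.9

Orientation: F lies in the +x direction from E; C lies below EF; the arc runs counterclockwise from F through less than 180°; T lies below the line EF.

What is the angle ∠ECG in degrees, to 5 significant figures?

48.686°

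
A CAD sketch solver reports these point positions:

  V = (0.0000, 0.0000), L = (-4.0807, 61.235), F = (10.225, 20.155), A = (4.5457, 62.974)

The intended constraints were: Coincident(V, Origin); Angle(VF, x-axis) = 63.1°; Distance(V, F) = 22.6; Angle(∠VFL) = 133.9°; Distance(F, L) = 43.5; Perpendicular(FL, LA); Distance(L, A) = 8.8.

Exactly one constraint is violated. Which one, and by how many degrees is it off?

Perpendicular(FL, LA) — off by 7.80°.

V = (0.00, 0.00) ✓; VF at 63.10° ✓; |VF| = 22.60 ✓; ∠VFL = 133.9° ✓; |FL| = 43.50 ✓; ∠(FL, LA) = 97.80° ✗; |LA| = 8.800 ✓.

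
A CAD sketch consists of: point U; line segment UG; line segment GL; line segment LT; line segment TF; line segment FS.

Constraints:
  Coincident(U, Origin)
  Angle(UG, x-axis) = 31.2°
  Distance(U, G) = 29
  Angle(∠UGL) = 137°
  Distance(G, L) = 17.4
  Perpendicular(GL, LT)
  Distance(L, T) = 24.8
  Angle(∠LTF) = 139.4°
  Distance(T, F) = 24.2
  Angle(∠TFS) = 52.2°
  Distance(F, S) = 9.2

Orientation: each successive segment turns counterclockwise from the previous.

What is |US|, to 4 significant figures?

25.46

U is at the origin; UG runs at 31.2° with length 29.0, so G = (24.81, 15.02). ∠UGL = 137.0° gives GL at 74.20° from the x-axis; with |GL| = 17.4, L = (29.54, 31.77). GL ⟂ LT, so LT runs at 164.2°; with |LT| = 24.8, T = (5.680, 38.52). ∠LTF = 139.4° gives TF at -155.2° from the x-axis; with |TF| = 24.2, F = (-16.29, 28.37). ∠TFS = 52.2° gives FS at -27.40° from the x-axis; with |FS| = 9.2, S = (-8.120, 24.13). Then |US| = |S − U| = 25.46.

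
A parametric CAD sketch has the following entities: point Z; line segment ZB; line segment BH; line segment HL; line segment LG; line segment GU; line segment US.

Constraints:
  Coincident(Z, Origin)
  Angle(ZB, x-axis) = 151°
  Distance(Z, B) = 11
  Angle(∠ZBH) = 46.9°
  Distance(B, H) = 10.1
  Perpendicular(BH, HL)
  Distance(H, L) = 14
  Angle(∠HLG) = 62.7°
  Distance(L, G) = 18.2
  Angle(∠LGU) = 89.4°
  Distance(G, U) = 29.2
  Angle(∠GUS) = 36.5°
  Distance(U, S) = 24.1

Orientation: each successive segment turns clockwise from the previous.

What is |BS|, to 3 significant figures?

11.8

Z is at the origin; ZB runs at 151.0° with length 11.0, so B = (-9.62, 5.33). ∠ZBH = 46.9° gives BH at 17.9° from the x-axis; with |BH| = 10.1, H = (-0.00971, 8.44). BH is perpendicular to HL, so HL runs at -72.1°; with |HL| = 14.0, L = (4.29, -4.89). ∠HLG = 62.7° gives LG at 171° from the x-axis; with |LG| = 18.2, G = (-13.7, -1.91). ∠LGU = 89.4° gives GU at 80.0° from the x-axis; with |GU| = 29.2, U = (-8.59, 26.8). ∠GUS = 36.5° gives US at -63.5° from the x-axis; with |US| = 24.1, S = (2.16, 5.28). Then |BS| = |S − B| = 11.8.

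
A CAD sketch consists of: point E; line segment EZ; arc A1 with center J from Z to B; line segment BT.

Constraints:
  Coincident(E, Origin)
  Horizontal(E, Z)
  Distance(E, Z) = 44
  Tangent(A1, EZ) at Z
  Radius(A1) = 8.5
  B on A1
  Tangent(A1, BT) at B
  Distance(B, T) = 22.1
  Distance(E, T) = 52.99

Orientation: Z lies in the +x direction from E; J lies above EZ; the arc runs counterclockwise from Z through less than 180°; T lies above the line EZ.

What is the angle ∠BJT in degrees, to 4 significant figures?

68.96°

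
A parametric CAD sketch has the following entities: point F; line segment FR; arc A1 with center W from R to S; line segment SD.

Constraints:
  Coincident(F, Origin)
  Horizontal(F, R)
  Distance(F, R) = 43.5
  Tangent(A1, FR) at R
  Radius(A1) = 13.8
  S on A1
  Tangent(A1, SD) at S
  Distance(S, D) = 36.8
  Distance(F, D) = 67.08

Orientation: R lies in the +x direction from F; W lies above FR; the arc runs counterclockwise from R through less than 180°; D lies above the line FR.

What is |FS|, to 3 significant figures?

59.4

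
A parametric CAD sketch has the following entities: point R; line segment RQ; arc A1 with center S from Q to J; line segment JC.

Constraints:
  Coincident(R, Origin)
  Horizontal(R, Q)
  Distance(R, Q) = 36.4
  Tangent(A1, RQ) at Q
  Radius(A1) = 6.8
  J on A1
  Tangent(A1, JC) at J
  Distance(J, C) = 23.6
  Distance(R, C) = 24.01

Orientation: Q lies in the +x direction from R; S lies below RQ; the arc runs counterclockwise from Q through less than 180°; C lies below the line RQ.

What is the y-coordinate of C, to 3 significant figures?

-18.8

R is at the origin; R and Q share the same y with |RQ| = 36.4 and Q on the +x side, so Q = (36.4, 0.00). A1 meets RQ tangentially, so SQ is at right angles to RQ, so S = Q + (0, -6.8) = (36.4, -6.80). Since SJ ⟂ JC (tangency), |SC| = √(6.8² + 23.6²) = 24.6 regardless of where J sits on A1. So C lies on both circle(R, 24.01) and circle(S, 24.6); the below-RQ intersection is C = (15.0, -18.8). J is the foot of the tangent from C: J = (31.6, -2.01).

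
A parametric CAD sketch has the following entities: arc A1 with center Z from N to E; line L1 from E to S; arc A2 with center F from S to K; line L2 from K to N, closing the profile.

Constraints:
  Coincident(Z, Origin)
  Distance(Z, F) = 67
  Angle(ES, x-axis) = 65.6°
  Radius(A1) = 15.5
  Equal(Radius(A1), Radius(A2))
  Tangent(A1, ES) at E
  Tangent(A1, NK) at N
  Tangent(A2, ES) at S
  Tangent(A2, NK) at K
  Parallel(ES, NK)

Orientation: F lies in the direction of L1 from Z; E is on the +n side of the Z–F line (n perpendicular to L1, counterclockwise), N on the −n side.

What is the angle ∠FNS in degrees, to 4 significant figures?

11.80°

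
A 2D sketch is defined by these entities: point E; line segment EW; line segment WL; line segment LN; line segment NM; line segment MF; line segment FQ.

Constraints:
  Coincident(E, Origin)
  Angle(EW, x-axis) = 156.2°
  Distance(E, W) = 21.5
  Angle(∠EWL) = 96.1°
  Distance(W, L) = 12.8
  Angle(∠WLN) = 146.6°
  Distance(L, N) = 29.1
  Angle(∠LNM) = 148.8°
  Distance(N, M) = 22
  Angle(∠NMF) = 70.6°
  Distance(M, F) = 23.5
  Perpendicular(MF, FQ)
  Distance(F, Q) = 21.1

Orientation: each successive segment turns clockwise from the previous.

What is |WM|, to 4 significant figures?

58.77

E is at the origin; EW runs at 156.2° with length 21.5, so W = (-19.67, 8.676). ∠EWL = 96.1° gives WL at 72.30° from the x-axis; with |WL| = 12.8, L = (-15.78, 20.87). ∠WLN = 146.6° gives LN at 38.90° from the x-axis; with |LN| = 29.1, N = (6.867, 39.14). ∠LNM = 148.8° gives NM at 7.700° from the x-axis; with |NM| = 22.0, M = (28.67, 42.09). Then |WM| = |M − W| = 58.77.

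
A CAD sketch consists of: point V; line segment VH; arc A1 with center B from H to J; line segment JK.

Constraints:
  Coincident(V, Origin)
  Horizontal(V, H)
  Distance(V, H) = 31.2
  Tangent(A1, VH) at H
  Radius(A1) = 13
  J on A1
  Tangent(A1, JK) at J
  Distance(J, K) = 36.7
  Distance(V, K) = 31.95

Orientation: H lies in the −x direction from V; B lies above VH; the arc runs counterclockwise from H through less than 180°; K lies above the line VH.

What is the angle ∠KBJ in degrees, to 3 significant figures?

70.5°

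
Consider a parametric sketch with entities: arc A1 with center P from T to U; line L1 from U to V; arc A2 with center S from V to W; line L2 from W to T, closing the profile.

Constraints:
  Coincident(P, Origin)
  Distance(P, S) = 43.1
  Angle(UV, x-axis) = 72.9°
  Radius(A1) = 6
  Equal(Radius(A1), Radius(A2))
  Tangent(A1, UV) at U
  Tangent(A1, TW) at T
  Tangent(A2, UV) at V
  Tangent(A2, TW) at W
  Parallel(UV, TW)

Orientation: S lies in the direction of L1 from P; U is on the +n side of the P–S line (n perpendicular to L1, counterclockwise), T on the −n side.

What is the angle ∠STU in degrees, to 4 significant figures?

82.07°

The slot axis is L1's direction at 72.9°, so u = (cos 72.9°, sin 72.9°) = (0.2940, 0.9558) and n = (−sin 72.9°, cos 72.9°) = (-0.9558, 0.2940). P is at the origin and S lies 43.1 along u from P, so S = 43.1·u = (12.67, 41.19). Tangency of A1 to both parallel lines with radius 6.0 puts U and T at P ± 6.0·n: U = (-5.735, 1.764), T = (5.735, -1.764). Then cos ∠STU = TS·TU / (|TS||TU|), giving 82.07°.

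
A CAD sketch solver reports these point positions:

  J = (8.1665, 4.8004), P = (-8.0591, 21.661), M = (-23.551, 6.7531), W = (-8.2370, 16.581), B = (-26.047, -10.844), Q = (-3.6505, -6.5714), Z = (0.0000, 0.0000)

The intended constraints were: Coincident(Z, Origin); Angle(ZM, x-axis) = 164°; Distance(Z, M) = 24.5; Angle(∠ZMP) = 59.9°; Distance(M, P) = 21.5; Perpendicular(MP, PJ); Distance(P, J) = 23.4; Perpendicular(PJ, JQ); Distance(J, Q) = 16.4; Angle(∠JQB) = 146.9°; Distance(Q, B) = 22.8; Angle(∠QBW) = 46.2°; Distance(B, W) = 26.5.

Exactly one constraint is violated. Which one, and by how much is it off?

Distance(B, W) = 26.5 — off by 6.20.

Z = (0.00, 0.00) ✓; ZM at 164.0° ✓; |ZM| = 24.50 ✓; ∠ZMP = 59.90° ✓; |MP| = 21.50 ✓; ∠(MP, PJ) = 90.00° ✓; |PJ| = 23.40 ✓; ∠(PJ, JQ) = 90.00° ✓; |JQ| = 16.40 ✓; ∠JQB = 146.9° ✓; |QB| = 22.80 ✓; ∠QBW = 46.20° ✓; |BW| = 32.70 ✗.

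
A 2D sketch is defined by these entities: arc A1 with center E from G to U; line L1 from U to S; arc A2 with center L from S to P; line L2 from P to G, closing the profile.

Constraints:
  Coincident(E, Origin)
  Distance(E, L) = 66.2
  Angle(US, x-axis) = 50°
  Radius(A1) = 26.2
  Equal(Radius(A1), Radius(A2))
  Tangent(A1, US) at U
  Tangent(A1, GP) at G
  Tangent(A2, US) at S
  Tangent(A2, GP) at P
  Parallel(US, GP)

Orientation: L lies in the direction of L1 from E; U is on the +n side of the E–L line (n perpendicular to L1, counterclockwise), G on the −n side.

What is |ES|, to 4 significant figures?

71.20

Tangency of A1 to both parallel lines with radius 26.2 puts U and G at E ± 26.2·n: U = (-20.07, 16.84), G = (20.07, -16.84). Equal radii place S and P the same way about L: S = L + 26.2·n = (22.48, 67.55), P = L − 26.2·n = (62.62, 33.87). Then |ES| = |S − E| = 71.20.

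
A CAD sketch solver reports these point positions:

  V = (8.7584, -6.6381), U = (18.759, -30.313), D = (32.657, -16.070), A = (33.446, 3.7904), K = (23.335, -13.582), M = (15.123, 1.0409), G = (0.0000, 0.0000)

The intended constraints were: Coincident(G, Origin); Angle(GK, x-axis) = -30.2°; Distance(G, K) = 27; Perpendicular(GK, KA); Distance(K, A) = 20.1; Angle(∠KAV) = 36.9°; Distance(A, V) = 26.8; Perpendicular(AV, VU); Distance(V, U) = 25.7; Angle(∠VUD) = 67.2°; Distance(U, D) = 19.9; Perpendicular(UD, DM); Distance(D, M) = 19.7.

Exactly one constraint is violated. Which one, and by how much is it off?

Distance(D, M) = 19.7 — off by 4.80.

G = (0.00, 0.00) ✓; GK at -30.20° ✓; |GK| = 27.00 ✓; ∠(GK, KA) = 90.00° ✓; |KA| = 20.10 ✓; ∠KAV = 36.90° ✓; |AV| = 26.80 ✓; ∠(AV, VU) = 90.00° ✓; |VU| = 25.70 ✓; ∠VUD = 67.20° ✓; |UD| = 19.90 ✓; ∠(UD, DM) = 90.00° ✓; |DM| = 24.50 ✗.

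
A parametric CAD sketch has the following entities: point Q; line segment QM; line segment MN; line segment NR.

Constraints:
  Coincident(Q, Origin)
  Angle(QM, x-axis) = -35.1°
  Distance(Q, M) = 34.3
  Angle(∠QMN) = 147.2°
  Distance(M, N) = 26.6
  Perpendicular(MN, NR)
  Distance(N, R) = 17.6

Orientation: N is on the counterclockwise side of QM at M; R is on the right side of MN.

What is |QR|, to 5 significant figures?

66.194

∠QMN = 147.2°, so MN runs at -35.1° + (180° − 147.2°) = -2.3000° from the x-axis; with |MN| = 26.6, N = M + 26.6·(cos -2.3000°, sin -2.3000°) = (54.641, -20.790). MN ⟂ NR; with |NR| = 17.6 on the right of MN, R = N + 17.6·(-0.040132, -0.99919) = (53.935, -38.376). Then |QR| = |R − Q| = 66.194.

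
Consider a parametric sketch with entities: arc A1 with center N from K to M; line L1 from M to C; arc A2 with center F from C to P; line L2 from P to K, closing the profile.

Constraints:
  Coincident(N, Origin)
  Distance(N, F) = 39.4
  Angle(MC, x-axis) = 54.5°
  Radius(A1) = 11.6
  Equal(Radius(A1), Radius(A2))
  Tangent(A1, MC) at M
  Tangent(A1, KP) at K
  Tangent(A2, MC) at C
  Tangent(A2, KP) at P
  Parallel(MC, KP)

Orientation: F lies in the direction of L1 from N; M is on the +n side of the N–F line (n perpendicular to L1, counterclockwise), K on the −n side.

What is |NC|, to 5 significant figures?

41.072

The slot axis is L1's direction at 54.5°, so u = (cos 54.5°, sin 54.5°) = (0.58070, 0.81412) and n = (−sin 54.5°, cos 54.5°) = (-0.81412, 0.58070). N is at the origin and F lies 39.4 along u from N, so F = 39.4·u = (22.880, 32.076). Tangency of A1 to both parallel lines with radius 11.6 puts M and K at N ± 11.6·n: M = (-9.4437, 6.7362), K = (9.4437, -6.7362). Equal radii place C and P the same way about F: C = F + 11.6·n = (13.436, 38.812), P = F − 11.6·n = (32.323, 25.340). Then |NC| = |C − N| = 41.072.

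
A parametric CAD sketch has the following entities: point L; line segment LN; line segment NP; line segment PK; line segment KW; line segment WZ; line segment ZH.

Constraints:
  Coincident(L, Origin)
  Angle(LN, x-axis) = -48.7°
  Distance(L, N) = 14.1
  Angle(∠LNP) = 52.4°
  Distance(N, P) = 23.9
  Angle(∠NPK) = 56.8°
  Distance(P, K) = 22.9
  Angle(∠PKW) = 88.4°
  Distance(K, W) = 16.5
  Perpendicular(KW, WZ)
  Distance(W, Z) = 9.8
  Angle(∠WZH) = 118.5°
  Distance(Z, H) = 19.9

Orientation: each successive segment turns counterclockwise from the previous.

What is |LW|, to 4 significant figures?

10.89

L is at the origin; LN runs at -48.7° with length 14.1, so N = (9.306, -10.59). ∠LNP = 52.4° gives NP at 78.90° from the x-axis; with |NP| = 23.9, P = (13.91, 12.86). ∠NPK = 56.8° gives PK at -157.9° from the x-axis; with |PK| = 22.9, K = (-7.310, 4.245). ∠PKW = 88.4° gives KW at -66.30° from the x-axis; with |KW| = 16.5, W = (-0.6781, -10.86). Then |LW| = |W − L| = 10.89.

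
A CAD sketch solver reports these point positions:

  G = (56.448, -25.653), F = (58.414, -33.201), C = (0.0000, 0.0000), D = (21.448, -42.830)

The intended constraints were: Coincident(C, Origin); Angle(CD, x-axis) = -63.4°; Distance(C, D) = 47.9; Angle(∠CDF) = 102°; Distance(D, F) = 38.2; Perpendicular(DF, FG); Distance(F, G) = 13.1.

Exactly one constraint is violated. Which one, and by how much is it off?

Distance(F, G) = 13.1 — off by 5.30.

C = (0.00, 0.00) ✓; CD at -63.40° ✓; |CD| = 47.90 ✓; ∠CDF = 102.0° ✓; |DF| = 38.20 ✓; ∠(DF, FG) = 90.00° ✓; |FG| = 7.800 ✗.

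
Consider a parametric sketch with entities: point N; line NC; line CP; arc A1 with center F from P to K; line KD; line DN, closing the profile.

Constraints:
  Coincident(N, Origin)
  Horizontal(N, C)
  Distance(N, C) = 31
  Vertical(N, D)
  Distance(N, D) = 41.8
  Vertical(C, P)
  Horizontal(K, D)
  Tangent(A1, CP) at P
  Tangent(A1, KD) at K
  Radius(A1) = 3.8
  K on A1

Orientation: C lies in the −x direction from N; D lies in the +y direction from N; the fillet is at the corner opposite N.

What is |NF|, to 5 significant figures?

46.732

N is at the origin; N and C share the same y with |NC| = 31.0 and C on the −x side, so C = (-31.000, 0.0000). ND is vertical with |ND| = 41.8 and D on the +y side, so D = (0.0000, 41.800). The virtual corner opposite N is at (-31.000, 41.800). Since A1 is tangent to CP there, FP ⟂ CP and A1 meets KD tangentially, so FK is at right angles to KD, with radius 3.8, so the center F sits 3.8 in from both sides at F = (-27.200, 38.000). Then |NF| = |F − N| = 46.732.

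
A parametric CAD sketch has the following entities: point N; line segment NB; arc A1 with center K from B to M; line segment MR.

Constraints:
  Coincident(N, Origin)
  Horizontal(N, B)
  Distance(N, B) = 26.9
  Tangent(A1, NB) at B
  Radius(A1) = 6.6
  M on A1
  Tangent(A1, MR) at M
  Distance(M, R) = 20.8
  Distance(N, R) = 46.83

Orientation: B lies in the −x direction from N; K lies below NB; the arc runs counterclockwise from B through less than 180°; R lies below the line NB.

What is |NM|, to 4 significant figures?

33.36

Checks: |KB| = 6.600 ✓; |KM| = 6.600 ✓; ∠(KM, MR) = 90.00° ✓; |MR| = 20.80 ✓; |NR| = 46.83 ✓.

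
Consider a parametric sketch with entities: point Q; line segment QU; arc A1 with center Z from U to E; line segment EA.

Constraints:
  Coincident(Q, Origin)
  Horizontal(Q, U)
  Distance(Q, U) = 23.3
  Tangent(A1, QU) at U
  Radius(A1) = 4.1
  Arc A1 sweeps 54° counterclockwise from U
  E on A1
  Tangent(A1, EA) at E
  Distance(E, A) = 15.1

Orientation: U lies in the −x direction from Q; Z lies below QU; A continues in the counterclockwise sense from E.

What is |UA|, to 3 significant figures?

18.5

Q is at the origin; QU is horizontal with |QU| = 23.3 and U on the −x side, so U = (-23.3, 0.00). Since A1 is tangent to QU there, ZU ⟂ QU, so Z = U + (0, -4.1) = (-23.3, -4.10). On A1, U sits at bearing 90° from Z; a 54° counterclockwise sweep puts E at bearing 144°, so E = Z + 4.1·(cos 144°, sin 144°) = (-26.6, -1.69). The tangent condition forces ZE to be normal to EA, so EA runs along (−sin 144°, cos 144°); with |EA| = 15.1, A = (-35.5, -13.9). Then |UA| = |A − U| = 18.5.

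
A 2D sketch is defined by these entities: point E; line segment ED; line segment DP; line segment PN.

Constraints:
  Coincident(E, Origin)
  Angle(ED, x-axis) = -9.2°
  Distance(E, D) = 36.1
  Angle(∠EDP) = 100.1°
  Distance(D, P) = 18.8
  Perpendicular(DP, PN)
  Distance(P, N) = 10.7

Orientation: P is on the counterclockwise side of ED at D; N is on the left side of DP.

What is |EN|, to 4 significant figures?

35.34

∠EDP = 100.1°, so DP runs at -9.2° + (180° − 100.1°) = 70.70° from the x-axis; with |DP| = 18.8, P = D + 18.8·(cos 70.70°, sin 70.70°) = (41.85, 11.97). The perpendicularity gives PN at right angles to DP; with |PN| = 10.7 on the left of DP, N = P + 10.7·(-0.9438, 0.3305) = (31.75, 15.51). Then |EN| = |N − E| = 35.34.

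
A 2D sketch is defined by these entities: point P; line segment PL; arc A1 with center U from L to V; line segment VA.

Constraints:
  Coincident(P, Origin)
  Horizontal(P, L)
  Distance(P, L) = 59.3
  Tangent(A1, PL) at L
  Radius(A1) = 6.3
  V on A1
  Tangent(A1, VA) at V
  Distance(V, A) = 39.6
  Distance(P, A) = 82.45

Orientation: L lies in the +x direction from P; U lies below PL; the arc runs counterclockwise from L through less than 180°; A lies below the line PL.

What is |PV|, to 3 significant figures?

54.2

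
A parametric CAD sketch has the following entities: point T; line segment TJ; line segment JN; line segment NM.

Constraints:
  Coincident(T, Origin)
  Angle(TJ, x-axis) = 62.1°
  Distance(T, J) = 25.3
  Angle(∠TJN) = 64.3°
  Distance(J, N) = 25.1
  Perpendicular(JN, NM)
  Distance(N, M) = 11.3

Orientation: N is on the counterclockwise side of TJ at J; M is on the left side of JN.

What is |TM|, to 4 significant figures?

18.22

T is at the origin; TJ runs at 62.1° with length 25.3, so J = 25.3·(cos 62.1°, sin 62.1°) = (11.84, 22.36). ∠TJN = 64.3°, so JN runs at 62.1° + (180° − 64.3°) = 177.8° from the x-axis; with |JN| = 25.1, N = J + 25.1·(cos 177.8°, sin 177.8°) = (-13.24, 23.32). JN is perpendicular to NM; with |NM| = 11.3 on the left of JN, M = N + 11.3·(-0.03839, -0.9993) = (-13.68, 12.03). Then |TM| = |M − T| = 18.22.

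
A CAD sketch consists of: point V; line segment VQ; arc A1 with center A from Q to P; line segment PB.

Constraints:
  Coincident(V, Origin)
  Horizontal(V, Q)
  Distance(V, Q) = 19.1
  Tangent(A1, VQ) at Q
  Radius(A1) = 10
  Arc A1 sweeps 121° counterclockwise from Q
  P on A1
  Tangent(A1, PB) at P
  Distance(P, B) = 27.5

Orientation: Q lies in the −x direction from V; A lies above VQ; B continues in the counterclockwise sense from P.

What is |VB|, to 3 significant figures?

45.9

V is at the origin; VQ is horizontal with |VQ| = 19.1 and Q on the −x side, so Q = (-19.1, 0.00). Since A1 is tangent to VQ there, AQ ⟂ VQ, so A = Q + (0, 10) = (-19.1, 10.0). On A1, Q sits at bearing -90° from A; a 121° counterclockwise sweep puts P at bearing 31°, so P = A + 10.0·(cos 31°, sin 31°) = (-10.5, 15.2). The tangent condition forces AP to be normal to PB, so PB runs along (−sin 31°, cos 31°); with |PB| = 27.5, B = (-24.7, 38.7). Then |VB| = |B − V| = 45.9.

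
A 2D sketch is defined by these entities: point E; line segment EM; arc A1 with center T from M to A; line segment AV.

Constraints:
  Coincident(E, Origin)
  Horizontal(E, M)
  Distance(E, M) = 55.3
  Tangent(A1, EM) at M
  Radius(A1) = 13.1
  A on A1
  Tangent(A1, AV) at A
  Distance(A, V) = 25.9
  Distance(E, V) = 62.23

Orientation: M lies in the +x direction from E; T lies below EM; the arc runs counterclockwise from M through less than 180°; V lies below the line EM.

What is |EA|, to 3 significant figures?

45.1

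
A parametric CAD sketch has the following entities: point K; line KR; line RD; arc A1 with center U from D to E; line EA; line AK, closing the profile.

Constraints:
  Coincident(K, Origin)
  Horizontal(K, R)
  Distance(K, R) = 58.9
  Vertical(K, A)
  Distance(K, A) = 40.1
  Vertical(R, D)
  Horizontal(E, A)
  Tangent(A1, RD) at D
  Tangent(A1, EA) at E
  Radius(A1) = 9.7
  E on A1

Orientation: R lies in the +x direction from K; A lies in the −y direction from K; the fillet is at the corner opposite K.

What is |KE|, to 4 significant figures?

63.47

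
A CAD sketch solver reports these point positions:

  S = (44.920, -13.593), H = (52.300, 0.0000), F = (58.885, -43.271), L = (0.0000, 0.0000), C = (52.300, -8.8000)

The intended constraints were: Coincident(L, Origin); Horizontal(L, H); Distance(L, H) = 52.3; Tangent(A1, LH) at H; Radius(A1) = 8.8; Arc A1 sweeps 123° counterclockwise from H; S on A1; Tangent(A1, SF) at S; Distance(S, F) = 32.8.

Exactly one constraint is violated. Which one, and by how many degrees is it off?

Tangent(A1, SF) at S — off by 7.80°.

L = (0.00, 0.00) ✓; L.y = 0.00, H.y = 0.00 ✓; |LH| = 52.30 ✓; ∠(CH, HL) = 90.00° ✓; |CH| = 8.800 ✓; bearing(C→S) − bearing(C→H) = 123.0° ✓; |CS| = 8.800 ✓; ∠(CS, SF) = 97.80° ✗; |SF| = 32.80 ✓.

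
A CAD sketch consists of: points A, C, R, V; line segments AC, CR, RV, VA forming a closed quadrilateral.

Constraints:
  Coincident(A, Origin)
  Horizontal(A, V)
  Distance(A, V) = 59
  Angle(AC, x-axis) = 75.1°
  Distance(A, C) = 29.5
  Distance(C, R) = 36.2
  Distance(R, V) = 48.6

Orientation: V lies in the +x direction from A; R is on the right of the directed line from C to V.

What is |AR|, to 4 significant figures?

13.32

A is at the origin; A and V share the same y with |AV| = 59.0 and V in +x, so V = (59.0, 0). AC runs at 75.1° with |AC| = 29.5, so C = (7.585, 28.51). R is determined by |CR| = 36.2 and |RV| = 48.6 together: it lies at the intersection of circle(C, 36.2) and circle(V, 48.6). With |CV| = 58.79, the foot of the radical line on CV is 20.45 from C and the perpendicular offset is √(36.2² − 20.45²) = 29.87. Taking the right-of-CV solution: R = (10.99, -7.532).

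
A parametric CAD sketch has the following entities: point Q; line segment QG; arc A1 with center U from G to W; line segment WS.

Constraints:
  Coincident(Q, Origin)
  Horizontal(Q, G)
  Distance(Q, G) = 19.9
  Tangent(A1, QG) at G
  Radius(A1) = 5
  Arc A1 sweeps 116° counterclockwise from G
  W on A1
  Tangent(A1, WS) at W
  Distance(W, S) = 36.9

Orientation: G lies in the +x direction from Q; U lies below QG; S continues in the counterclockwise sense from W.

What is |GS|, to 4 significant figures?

42.01

Q is at the origin; Q and G share the same y with |QG| = 19.9 and G on the +x side, so G = (19.90, 0.000). Tangency of A1 to QG means the radius UG is perpendicular to QG, so U = G + (0, -5) = (19.90, -5.000). On A1, G sits at bearing 90° from U; a 116° counterclockwise sweep puts W at bearing 206°, so W = U + 5.0·(cos 206°, sin 206°) = (15.41, -7.192). Tangency of A1 to WS means the radius UW is perpendicular to WS, so WS runs along (−sin 206°, cos 206°); with |WS| = 36.9, S = (31.58, -40.36). Then |GS| = |S − G| = 42.01.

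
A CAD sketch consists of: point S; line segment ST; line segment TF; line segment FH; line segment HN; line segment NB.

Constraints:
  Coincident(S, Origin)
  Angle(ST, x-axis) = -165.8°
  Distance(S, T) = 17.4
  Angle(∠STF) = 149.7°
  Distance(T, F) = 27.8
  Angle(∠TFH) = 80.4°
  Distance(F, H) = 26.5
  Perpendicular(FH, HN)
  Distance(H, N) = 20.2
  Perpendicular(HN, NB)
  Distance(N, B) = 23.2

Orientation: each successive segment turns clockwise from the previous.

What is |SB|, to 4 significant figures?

24.06

S is at the origin; ST runs at -165.8° with length 17.4, so T = (-16.87, -4.268). ∠STF = 149.7° gives TF at 163.9° from the x-axis; with |TF| = 27.8, F = (-43.58, 3.441). ∠TFH = 80.4° gives FH at 64.30° from the x-axis; with |FH| = 26.5, H = (-32.09, 27.32). The perpendicularity gives HN at right angles to FH, so HN runs at -25.70°; with |HN| = 20.2, N = (-13.88, 18.56). The perpendicularity gives NB at right angles to HN, so NB runs at -115.7°; with |NB| = 23.2, B = (-23.95, -2.345). Then |SB| = |B − S| = 24.06.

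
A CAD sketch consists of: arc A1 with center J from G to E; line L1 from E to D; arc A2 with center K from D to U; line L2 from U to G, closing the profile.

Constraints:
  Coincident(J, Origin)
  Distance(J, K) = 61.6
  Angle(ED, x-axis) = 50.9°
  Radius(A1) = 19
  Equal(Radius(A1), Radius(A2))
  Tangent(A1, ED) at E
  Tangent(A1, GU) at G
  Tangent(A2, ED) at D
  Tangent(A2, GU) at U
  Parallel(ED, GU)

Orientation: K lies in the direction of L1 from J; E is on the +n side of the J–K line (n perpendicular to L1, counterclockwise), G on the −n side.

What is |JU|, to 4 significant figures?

64.46

The slot axis is L1's direction at 50.9°, so u = (cos 50.9°, sin 50.9°) = (0.6307, 0.7760) and n = (−sin 50.9°, cos 50.9°) = (-0.7760, 0.6307). J is at the origin and K lies 61.6 along u from J, so K = 61.6·u = (38.85, 47.80). Tangency of A1 to both parallel lines with radius 19.0 puts E and G at J ± 19.0·n: E = (-14.74, 11.98), G = (14.74, -11.98). Equal radii place D and U the same way about K: D = K + 19.0·n = (24.10, 59.79), U = K − 19.0·n = (53.59, 35.82). Then |JU| = |U − J| = 64.46.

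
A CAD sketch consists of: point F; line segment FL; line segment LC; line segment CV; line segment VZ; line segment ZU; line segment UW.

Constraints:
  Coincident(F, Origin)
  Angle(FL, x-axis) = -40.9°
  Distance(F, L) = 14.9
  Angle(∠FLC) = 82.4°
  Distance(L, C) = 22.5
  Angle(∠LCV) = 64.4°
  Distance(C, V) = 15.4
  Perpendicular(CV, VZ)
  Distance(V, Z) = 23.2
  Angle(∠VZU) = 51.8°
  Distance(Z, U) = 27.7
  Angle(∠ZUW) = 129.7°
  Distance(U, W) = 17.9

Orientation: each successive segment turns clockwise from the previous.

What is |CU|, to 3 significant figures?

8.80

F is at the origin; FL runs at -40.9° with length 14.9, so L = (11.3, -9.76). ∠FLC = 82.4° gives LC at -138° from the x-axis; with |LC| = 22.5, C = (-5.59, -24.7). ∠LCV = 64.4° gives CV at 106° from the x-axis; with |CV| = 15.4, V = (-9.81, -9.85). CV ⟂ VZ, so VZ runs at 15.9°; with |VZ| = 23.2, Z = (12.5, -3.50). ∠VZU = 51.8° gives ZU at -112° from the x-axis; with |ZU| = 27.7, U = (1.99, -29.1). Then |CU| = |U − C| = 8.80.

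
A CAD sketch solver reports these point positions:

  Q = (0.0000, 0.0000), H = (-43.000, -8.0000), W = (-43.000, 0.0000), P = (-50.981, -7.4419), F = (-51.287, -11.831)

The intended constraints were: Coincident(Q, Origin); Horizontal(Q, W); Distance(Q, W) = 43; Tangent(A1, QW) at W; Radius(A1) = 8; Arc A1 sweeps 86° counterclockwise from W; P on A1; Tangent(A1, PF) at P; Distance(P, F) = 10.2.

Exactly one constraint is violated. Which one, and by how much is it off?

Distance(P, F) = 10.2 — off by 5.80.

Q = (0.00, 0.00) ✓; Q.y = 0.00, W.y = 0.00 ✓; |QW| = 43.00 ✓; ∠(HW, WQ) = 90.00° ✓; |HW| = 8.000 ✓; bearing(H→P) − bearing(H→W) = 86.00° ✓; |HP| = 8.000 ✓; ∠(HP, PF) = 89.99° ✓; |PF| = 4.400 ✗.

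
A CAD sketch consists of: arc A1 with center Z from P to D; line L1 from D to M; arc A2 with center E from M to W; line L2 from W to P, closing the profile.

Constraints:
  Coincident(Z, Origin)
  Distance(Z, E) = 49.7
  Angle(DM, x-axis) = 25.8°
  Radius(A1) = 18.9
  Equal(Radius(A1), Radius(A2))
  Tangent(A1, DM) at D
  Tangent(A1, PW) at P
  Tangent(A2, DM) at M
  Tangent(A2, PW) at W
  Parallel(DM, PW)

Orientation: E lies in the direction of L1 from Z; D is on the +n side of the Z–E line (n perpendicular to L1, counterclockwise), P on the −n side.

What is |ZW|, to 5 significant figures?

53.172

Tangency of A1 to both parallel lines with radius 18.9 puts D and P at Z ± 18.9·n: D = (-8.2259, 17.016), P = (8.2259, -17.016). Equal radii place M and W the same way about E: M = E + 18.9·n = (36.520, 38.647), W = E − 18.9·n = (52.972, 4.6150). Then |ZW| = |W − Z| = 53.172.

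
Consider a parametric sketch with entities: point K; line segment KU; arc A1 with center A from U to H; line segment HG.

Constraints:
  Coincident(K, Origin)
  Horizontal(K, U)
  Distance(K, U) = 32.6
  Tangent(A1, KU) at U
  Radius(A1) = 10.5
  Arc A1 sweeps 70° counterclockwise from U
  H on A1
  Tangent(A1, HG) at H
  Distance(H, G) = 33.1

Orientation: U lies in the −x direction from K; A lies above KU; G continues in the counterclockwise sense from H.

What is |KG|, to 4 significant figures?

39.69

K is at the origin; KU is horizontal with |KU| = 32.6 and U on the −x side, so U = (-32.60, 0.000). Tangency of A1 to KU means the radius AU is perpendicular to KU, so A = U + (0, 10.5) = (-32.60, 10.50). On A1, U sits at bearing -90° from A; a 70° counterclockwise sweep puts H at bearing -20°, so H = A + 10.5·(cos -20°, sin -20°) = (-22.73, 6.909). The tangent condition forces AH to be normal to HG, so HG runs along (−sin -20°, cos -20°); with |HG| = 33.1, G = (-11.41, 38.01). Then |KG| = |G − K| = 39.69.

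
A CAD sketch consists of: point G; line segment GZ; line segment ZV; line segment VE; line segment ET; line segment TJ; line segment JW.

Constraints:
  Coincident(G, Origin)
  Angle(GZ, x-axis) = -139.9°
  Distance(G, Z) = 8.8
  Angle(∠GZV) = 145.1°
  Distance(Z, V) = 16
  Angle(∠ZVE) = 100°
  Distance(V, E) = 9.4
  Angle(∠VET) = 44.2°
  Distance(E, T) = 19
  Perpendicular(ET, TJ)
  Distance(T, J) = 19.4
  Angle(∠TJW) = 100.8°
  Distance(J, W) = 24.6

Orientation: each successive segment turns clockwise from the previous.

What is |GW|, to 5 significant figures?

44.785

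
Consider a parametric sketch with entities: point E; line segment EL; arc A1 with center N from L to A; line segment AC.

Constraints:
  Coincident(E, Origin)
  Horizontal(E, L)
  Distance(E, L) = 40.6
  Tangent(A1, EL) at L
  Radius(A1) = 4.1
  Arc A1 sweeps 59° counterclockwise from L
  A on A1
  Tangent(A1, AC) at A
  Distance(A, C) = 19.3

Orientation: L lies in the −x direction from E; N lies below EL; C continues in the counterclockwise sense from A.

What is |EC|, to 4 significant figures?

57.14

On A1, L sits at bearing 90° from N; a 59° counterclockwise sweep puts A at bearing 149°, so A = N + 4.1·(cos 149°, sin 149°) = (-44.11, -1.988). Tangency of A1 to AC means the radius NA is perpendicular to AC, so AC runs along (−sin 149°, cos 149°); with |AC| = 19.3, C = (-54.05, -18.53). Then |EC| = |C − E| = 57.14.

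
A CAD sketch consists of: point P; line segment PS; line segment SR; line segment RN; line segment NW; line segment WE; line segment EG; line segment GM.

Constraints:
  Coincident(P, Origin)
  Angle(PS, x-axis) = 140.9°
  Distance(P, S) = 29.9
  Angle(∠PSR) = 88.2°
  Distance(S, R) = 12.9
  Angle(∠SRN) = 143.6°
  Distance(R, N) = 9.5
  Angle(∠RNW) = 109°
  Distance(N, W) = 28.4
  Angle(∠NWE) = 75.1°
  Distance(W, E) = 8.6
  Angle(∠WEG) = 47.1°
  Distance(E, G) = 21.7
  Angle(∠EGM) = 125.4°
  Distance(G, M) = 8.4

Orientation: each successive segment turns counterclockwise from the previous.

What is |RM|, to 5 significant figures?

33.998

∠WEG = 47.1° gives EG at -142.10° from the x-axis; with |EG| = 21.7, G = (-20.840, -15.333). ∠EGM = 125.4° gives GM at -87.500° from the x-axis; with |GM| = 8.4, M = (-20.473, -23.725). Then |RM| = |M − R| = 33.998.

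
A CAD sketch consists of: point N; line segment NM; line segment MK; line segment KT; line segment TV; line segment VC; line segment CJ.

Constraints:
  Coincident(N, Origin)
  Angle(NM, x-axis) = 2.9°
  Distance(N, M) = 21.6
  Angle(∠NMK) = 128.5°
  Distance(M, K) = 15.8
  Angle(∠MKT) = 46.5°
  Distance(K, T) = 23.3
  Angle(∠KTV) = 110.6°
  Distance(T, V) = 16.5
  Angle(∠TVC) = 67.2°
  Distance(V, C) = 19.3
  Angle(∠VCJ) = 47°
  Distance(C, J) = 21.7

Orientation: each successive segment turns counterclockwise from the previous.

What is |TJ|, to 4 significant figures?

2.005

N is at the origin; NM runs at 2.9° with length 21.6, so M = (21.57, 1.093). ∠NMK = 128.5° gives MK at 54.40° from the x-axis; with |MK| = 15.8, K = (30.77, 13.94). ∠MKT = 46.5° gives KT at -172.1° from the x-axis; with |KT| = 23.3, T = (7.691, 10.74). ∠KTV = 110.6° gives TV at -102.7° from the x-axis; with |TV| = 16.5, V = (4.064, -5.359). ∠TVC = 67.2° gives VC at 10.10° from the x-axis; with |VC| = 19.3, C = (23.06, -1.974). ∠VCJ = 47.0° gives CJ at 143.1° from the x-axis; with |CJ| = 21.7, J = (5.711, 11.05). Then |TJ| = |J − T| = 2.005.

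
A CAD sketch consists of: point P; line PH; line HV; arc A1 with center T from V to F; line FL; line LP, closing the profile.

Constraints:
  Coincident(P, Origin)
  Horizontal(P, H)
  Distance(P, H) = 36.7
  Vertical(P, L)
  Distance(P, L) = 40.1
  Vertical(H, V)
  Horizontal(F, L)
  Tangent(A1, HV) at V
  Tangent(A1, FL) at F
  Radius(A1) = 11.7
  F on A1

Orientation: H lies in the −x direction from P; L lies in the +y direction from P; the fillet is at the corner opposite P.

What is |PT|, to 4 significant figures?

37.84

P and L share the same x with |PL| = 40.1 and L on the +y side, so L = (0.000, 40.10). The virtual corner opposite P is at (-36.70, 40.10). The tangent condition forces TV to be normal to HV and tangency of A1 to FL means the radius TF is perpendicular to FL, with radius 11.7, so the center T sits 11.7 in from both sides at T = (-25.00, 28.40). Then |PT| = |T − P| = 37.84.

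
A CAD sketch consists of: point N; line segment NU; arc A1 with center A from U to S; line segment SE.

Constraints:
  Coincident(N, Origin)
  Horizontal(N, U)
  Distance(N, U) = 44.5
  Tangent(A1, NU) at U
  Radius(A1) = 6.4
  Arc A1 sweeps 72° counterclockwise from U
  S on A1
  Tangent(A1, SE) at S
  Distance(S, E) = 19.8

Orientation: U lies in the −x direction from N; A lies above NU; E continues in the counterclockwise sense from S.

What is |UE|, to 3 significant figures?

26.3

N is at the origin; N and U share the same y with |NU| = 44.5 and U on the −x side, so U = (-44.5, 0.00). A1 meets NU tangentially, so AU is at right angles to NU, so A = U + (0, 6.4) = (-44.5, 6.40). On A1, U sits at bearing -90° from A; a 72° counterclockwise sweep puts S at bearing -18°, so S = A + 6.4·(cos -18°, sin -18°) = (-38.4, 4.42). A1 meets SE tangentially, so AS is at right angles to SE, so SE runs along (−sin -18°, cos -18°); with |SE| = 19.8, E = (-32.3, 23.3). Then |UE| = |E − U| = 26.3.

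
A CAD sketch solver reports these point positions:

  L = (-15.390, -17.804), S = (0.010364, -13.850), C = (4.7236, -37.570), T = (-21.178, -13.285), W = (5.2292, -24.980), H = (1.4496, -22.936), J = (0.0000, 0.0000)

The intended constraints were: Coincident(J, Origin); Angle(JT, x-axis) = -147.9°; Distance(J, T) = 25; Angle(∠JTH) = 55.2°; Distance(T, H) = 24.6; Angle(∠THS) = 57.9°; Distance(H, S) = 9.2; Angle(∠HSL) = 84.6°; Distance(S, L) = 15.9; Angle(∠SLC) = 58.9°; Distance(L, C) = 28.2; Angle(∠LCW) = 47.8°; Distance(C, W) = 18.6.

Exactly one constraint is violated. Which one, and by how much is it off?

Distance(C, W) = 18.6 — off by 6.00.

J = (0.00, 0.00) ✓; JT at -147.9° ✓; |JT| = 25.00 ✓; ∠JTH = 55.20° ✓; |TH| = 24.60 ✓; ∠THS = 57.90° ✓; |HS| = 9.199 ✓; ∠HSL = 84.60° ✓; |SL| = 15.90 ✓; ∠SLC = 58.90° ✓; |LC| = 28.20 ✓; ∠LCW = 47.80° ✓; |CW| = 12.60 ✗.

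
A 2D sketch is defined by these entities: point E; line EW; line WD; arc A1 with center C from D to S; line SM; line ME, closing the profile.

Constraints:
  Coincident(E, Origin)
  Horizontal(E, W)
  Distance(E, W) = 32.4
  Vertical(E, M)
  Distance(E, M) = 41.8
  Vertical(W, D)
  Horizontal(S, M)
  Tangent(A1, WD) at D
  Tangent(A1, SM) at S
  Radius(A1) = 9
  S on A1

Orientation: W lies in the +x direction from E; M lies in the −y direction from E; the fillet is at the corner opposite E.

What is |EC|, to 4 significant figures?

40.29

E and M share the same x with |EM| = 41.8 and M on the −y side, so M = (0.000, -41.80). The virtual corner opposite E is at (32.40, -41.80). Tangency of A1 to WD means the radius CD is perpendicular to WD and the tangent condition forces CS to be normal to SM, with radius 9.0, so the center C sits 9.0 in from both sides at C = (23.40, -32.80). Then |EC| = |C − E| = 40.29.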